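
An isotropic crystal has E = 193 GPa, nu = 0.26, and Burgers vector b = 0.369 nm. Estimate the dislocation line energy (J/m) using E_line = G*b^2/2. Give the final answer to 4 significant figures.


Step 1: G = E / (2*(1+nu))
G = 193 / (2*(1+0.26)) = 76.5873 GPa = 7.65873e+10 Pa
Step 2: E_line = G*b^2/2
b = 0.369 nm = 3.69e-10 m
E_line = 0.5 * 7.65873e+10 * (3.69e-10)^2 = 5.214e-09 J/m


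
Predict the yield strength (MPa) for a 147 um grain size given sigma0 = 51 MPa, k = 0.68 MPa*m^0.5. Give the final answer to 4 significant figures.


sigma_y = sigma0 + k / sqrt(d)
d = 147 um = 1.47e-04 m
sigma_y = 51 + 0.68 / sqrt(1.47e-04)
sigma_y = 107.1 MPa


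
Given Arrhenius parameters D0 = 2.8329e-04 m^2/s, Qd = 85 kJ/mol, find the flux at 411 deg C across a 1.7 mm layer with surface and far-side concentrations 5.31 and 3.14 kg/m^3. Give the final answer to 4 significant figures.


Step 1: D = D0 * exp(-Qd/(R*T))
T = 411 + 273.15 = 684.15 K
D = 2.8329e-04 * exp(-85e3 / (8.314 * 684.15)) = 9.16797e-11 m^2/s
Step 2: J = D * (C1 - C2) / dx
J = 9.16797e-11 * (5.31 - 3.14) / 1.7e-03
J = 1.17e-07 kg/(m^2*s)


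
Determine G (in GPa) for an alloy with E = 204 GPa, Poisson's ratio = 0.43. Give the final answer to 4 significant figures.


G = E / (2*(1+nu))
G = 204 / (2*(1+0.43))
G = 71.33 GPa


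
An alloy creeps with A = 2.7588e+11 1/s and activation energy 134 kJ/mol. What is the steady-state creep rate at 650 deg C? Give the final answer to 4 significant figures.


rate = A * exp(-Q / (R*T))
T = 650 + 273.15 = 923.15 K
rate = 2.7588e+11 * exp(-134e3 / (8.314 * 923.15))
rate = 7216 1/s


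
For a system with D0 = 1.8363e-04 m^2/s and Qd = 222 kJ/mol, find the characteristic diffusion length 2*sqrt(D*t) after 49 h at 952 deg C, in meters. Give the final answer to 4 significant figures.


Step 1: D = D0 * exp(-Qd/(R*T))
T = 1225.15 K
D = 1.8363e-04 * exp(-222e3 / (8.314 * 1225.15)) = 6.28876e-14 m^2/s
Step 2: L = 2*sqrt(D*t)
t = 49 h = 176400 s
L = 2*sqrt(6.28876e-14 * 176400) = 2.107e-04 m


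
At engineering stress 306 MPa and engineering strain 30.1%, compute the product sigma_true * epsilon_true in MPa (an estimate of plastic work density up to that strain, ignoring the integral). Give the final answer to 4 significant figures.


sigma_true = sigma_eng * (1 + epsilon_eng)
sigma_true = 306 * (1 + 0.301) = 398.106 MPa
epsilon_true = ln(1 + epsilon_eng)
epsilon_true = ln(1 + 0.301) = 0.263133
sigma_true * epsilon_true = 398.106 * 0.263133 = 104.8 MPa


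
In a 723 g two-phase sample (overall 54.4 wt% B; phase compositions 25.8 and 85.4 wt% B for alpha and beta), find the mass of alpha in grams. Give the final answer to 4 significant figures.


f_alpha = (C_beta - C0) / (C_beta - C_alpha)
f_alpha = (85.4 - 54.4) / (85.4 - 25.8) = 0.520134
m_alpha = f_alpha * m_total = 0.520134 * 723 = 376.1 g


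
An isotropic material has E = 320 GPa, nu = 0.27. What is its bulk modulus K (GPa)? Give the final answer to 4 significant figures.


K = E / (3*(1-2*nu))
K = 320 / (3*(1-2*0.27))
K = 231.9 GPa


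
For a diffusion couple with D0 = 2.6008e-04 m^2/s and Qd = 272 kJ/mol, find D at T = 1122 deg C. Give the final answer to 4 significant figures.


D = D0 * exp(-Qd / (R*T))
T = 1395.15 K
D = 2.6008e-04 * exp(-272e3 / (8.314 * 1395.15))
D = 1.702e-14 m^2/s


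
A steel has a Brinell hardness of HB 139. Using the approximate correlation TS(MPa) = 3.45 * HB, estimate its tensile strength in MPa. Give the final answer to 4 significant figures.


TS (MPa) = 3.45 * HB
TS = 3.45 * 139
TS = 479.6 MPa


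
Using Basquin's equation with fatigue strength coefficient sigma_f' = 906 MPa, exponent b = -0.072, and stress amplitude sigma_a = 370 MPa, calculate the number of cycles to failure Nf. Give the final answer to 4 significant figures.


sigma_a = sigma_f' * (2*Nf)^b
2*Nf = (sigma_a / sigma_f')^(1/b)
2*Nf = (370 / 906)^(1/-0.072)
2*Nf = 252207
Nf = 126100 cycles


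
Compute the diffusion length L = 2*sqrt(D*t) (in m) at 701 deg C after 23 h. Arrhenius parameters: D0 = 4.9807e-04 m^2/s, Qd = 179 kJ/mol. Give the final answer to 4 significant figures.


Step 1: D = D0 * exp(-Qd/(R*T))
T = 974.15 K
D = 4.9807e-04 * exp(-179e3 / (8.314 * 974.15)) = 1.25554e-13 m^2/s
Step 2: L = 2*sqrt(D*t)
t = 23 h = 82800 s
L = 2*sqrt(1.25554e-13 * 82800) = 2.039e-04 m


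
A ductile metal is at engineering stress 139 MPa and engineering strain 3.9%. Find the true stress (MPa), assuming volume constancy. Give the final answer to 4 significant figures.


sigma_true = sigma_eng * (1 + epsilon_eng)
sigma_true = 139 * (1 + 0.039)
sigma_true = 144.4 MPa


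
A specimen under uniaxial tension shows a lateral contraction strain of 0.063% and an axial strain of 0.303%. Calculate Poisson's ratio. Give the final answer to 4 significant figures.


nu = -epsilon_lat / epsilon_axial
Lateral strain is contraction (negative), so using magnitudes:
nu = 0.063 / 0.303
nu = 0.2079


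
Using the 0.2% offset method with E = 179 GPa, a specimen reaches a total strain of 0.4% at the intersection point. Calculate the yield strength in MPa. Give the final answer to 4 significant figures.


Offset strain = 0.002
Elastic strain at yield = total_strain - offset = 4e-03 - 0.002 = 2e-03
sigma_y = E * elastic_strain = 179000 * 2e-03
sigma_y = 358 MPa


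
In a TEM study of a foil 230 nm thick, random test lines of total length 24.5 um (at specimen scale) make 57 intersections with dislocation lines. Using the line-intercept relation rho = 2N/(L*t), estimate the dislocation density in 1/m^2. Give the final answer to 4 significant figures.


rho = 2N / (L * t)
L = 24.5 um = 2.45e-05 m, t = 230 nm = 2.3e-07 m
rho = 2 * 57 / (2.45e-05 * 2.3e-07)
rho = 2.023e+13 1/m^2


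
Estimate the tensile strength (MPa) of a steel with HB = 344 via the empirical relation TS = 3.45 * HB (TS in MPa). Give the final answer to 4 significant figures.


TS (MPa) = 3.45 * HB
TS = 3.45 * 344
TS = 1187 MPa


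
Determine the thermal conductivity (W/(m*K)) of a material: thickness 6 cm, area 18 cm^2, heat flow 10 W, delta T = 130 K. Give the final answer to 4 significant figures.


k = Q*L / (A*dT)
L = 0.06 m, A = 1.8e-03 m^2
k = 10 * 0.06 / (1.8e-03 * 130)
k = 2.564 W/(m*K)


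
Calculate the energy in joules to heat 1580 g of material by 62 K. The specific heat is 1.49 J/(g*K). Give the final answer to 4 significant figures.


Q = m * cp * dT
Q = 1580 * 1.49 * 62
Q = 146000 J


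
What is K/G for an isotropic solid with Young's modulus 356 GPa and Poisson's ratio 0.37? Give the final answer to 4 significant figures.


G = E / (2*(1+nu))
G = 356 / (2*(1+0.37)) = 129.927 GPa
K = E / (3*(1-2*nu))
K = 356 / (3*(1-2*0.37)) = 456.41 GPa
K/G = 456.41 / 129.927 = 3.513


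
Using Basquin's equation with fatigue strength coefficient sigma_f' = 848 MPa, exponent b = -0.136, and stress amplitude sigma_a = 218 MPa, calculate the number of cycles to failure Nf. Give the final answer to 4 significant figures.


sigma_a = sigma_f' * (2*Nf)^b
2*Nf = (sigma_a / sigma_f')^(1/b)
2*Nf = (218 / 848)^(1/-0.136)
2*Nf = 21766.5
Nf = 10880 cycles


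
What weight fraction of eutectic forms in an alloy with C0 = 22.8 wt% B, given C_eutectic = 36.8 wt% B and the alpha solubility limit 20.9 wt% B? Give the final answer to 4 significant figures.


f_primary = (C_e - C0) / (C_e - C_alpha_max)
f_primary = (36.8 - 22.8) / (36.8 - 20.9)
f_primary = 0.880503
f_eutectic = 1 - 0.880503 = 0.1195


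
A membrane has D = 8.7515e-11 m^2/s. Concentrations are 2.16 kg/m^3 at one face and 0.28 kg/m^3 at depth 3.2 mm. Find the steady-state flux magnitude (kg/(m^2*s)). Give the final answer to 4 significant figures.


J = -D * (dC/dx) = D * (C1 - C2) / dx
J = 8.7515e-11 * (2.16 - 0.28) / 3.2e-03
J = 5.142e-08 kg/(m^2*s)


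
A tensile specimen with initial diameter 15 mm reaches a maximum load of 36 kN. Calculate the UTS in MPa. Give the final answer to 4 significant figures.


A0 = pi*(d/2)^2 = pi*(15/2)^2 = 176.715 mm^2
UTS = F_max / A0 = 36*1000 / 176.715
UTS = 203.7 MPa


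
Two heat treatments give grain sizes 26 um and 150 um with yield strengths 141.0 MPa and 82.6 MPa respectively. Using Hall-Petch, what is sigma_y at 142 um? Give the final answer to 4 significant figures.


sigma_y = sigma0 + k / sqrt(d)
1/sqrt(d1) = 1/sqrt(2.6e-05) = 196.116;  1/sqrt(d2) = 81.6497
k = (sigma1 - sigma2) / (1/sqrt(d1) - 1/sqrt(d2)) = (141.0 - 82.6) / (196.116 - 81.6497) = 0.510193 MPa*m^0.5
sigma0 = sigma1 - k/sqrt(d1) = 141.0 - 0.510193*196.116 = 40.9429 MPa
sigma_y(d3) = 40.9429 + 0.510193 / sqrt(1.42e-04) = 83.76 MPa


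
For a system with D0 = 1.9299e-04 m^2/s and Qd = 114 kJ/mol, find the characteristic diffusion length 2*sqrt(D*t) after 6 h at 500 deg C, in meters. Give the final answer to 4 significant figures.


Step 1: D = D0 * exp(-Qd/(R*T))
T = 773.15 K
D = 1.9299e-04 * exp(-114e3 / (8.314 * 773.15)) = 3.83111e-12 m^2/s
Step 2: L = 2*sqrt(D*t)
t = 6 h = 21600 s
L = 2*sqrt(3.83111e-12 * 21600) = 5.753e-04 m


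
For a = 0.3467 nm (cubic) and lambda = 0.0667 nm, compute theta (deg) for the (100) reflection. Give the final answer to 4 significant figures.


d = a / sqrt(h^2+k^2+l^2)
d = 0.3467 / sqrt(1) = 0.3467 nm
lambda = 2*d*sin(theta)  =>  sin(theta) = lambda / (2*d)
sin(theta) = 0.0667 / (2 * 0.3467) = 0.0961927
theta = 5.52 deg


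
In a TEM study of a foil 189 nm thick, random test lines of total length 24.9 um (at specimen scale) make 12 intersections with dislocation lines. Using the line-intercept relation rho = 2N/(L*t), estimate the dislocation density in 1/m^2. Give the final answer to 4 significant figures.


rho = 2N / (L * t)
L = 24.9 um = 2.49e-05 m, t = 189 nm = 1.89e-07 m
rho = 2 * 12 / (2.49e-05 * 1.89e-07)
rho = 5.1e+12 1/m^2


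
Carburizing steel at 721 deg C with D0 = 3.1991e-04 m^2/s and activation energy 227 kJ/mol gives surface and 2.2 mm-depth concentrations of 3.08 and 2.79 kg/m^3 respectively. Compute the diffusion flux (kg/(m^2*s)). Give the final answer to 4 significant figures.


Step 1: D = D0 * exp(-Qd/(R*T))
T = 721 + 273.15 = 994.15 K
D = 3.1991e-04 * exp(-227e3 / (8.314 * 994.15)) = 3.7806e-16 m^2/s
Step 2: J = D * (C1 - C2) / dx
J = 3.7806e-16 * (3.08 - 2.79) / 2.2e-03
J = 4.984e-14 kg/(m^2*s)


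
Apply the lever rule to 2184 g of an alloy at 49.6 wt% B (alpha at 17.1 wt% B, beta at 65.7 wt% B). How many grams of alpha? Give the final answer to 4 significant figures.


f_alpha = (C_beta - C0) / (C_beta - C_alpha)
f_alpha = (65.7 - 49.6) / (65.7 - 17.1) = 0.331276
m_alpha = f_alpha * m_total = 0.331276 * 2184 = 723.5 g


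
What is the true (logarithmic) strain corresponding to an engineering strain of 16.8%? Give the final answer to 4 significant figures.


epsilon_true = ln(1 + epsilon_eng)
epsilon_true = ln(1 + 0.168)
epsilon_true = 0.1553


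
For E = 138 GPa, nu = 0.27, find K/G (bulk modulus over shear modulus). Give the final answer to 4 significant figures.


G = E / (2*(1+nu))
G = 138 / (2*(1+0.27)) = 54.3307 GPa
K = E / (3*(1-2*nu))
K = 138 / (3*(1-2*0.27)) = 100 GPa
K/G = 100 / 54.3307 = 1.841


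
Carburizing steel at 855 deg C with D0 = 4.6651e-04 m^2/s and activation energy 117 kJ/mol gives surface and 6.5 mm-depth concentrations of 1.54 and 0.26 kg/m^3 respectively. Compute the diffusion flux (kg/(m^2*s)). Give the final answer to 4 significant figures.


Step 1: D = D0 * exp(-Qd/(R*T))
T = 855 + 273.15 = 1128.15 K
D = 4.6651e-04 * exp(-117e3 / (8.314 * 1128.15)) = 1.78415e-09 m^2/s
Step 2: J = D * (C1 - C2) / dx
J = 1.78415e-09 * (1.54 - 0.26) / 6.5e-03
J = 3.513e-07 kg/(m^2*s)


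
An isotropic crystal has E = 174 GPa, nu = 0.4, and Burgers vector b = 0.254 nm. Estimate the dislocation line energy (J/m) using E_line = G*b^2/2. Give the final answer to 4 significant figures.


Step 1: G = E / (2*(1+nu))
G = 174 / (2*(1+0.4)) = 62.1429 GPa = 6.21429e+10 Pa
Step 2: E_line = G*b^2/2
b = 0.254 nm = 2.54e-10 m
E_line = 0.5 * 6.21429e+10 * (2.54e-10)^2 = 2.005e-09 J/m


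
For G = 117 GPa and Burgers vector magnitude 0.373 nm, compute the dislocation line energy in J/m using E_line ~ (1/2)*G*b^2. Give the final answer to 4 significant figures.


E = G*b^2/2
b = 0.373 nm = 3.73e-10 m
G = 117 GPa = 1.17e+11 Pa
E = 0.5 * 1.17e+11 * (3.73e-10)^2
E = 8.139e-09 J/m


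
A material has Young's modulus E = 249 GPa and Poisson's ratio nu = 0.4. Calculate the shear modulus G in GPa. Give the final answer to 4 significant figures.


G = E / (2*(1+nu))
G = 249 / (2*(1+0.4))
G = 88.93 GPa


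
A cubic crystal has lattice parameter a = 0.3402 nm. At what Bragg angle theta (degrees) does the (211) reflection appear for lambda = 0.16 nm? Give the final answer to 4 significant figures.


d = a / sqrt(h^2+k^2+l^2)
d = 0.3402 / sqrt(6) = 0.138886 nm
lambda = 2*d*sin(theta)  =>  sin(theta) = lambda / (2*d)
sin(theta) = 0.16 / (2 * 0.138886) = 0.576012
theta = 35.17 deg


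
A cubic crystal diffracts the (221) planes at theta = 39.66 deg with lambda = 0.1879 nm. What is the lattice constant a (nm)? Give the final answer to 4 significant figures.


d = lambda / (2*sin(theta))
d = 0.1879 / (2*sin(39.66 deg))
d = 0.147204 nm
a = d * sqrt(h^2+k^2+l^2) = 0.147204 * sqrt(9)
a = 0.4416 nm


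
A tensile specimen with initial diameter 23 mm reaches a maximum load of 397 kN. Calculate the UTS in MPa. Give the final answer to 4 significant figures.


A0 = pi*(d/2)^2 = pi*(23/2)^2 = 415.476 mm^2
UTS = F_max / A0 = 397*1000 / 415.476
UTS = 955.5 MPa


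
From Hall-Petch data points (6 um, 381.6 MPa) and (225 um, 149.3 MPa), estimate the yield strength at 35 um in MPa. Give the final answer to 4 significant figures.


sigma_y = sigma0 + k / sqrt(d)
1/sqrt(d1) = 1/sqrt(6e-06) = 408.248;  1/sqrt(d2) = 66.6667
k = (sigma1 - sigma2) / (1/sqrt(d1) - 1/sqrt(d2)) = (381.6 - 149.3) / (408.248 - 66.6667) = 0.680072 MPa*m^0.5
sigma0 = sigma1 - k/sqrt(d1) = 381.6 - 0.680072*408.248 = 103.962 MPa
sigma_y(d3) = 103.962 + 0.680072 / sqrt(3.5e-05) = 218.9 MPa


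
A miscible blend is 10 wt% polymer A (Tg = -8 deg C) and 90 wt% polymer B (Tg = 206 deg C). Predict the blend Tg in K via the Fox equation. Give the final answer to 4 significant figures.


1/Tg = w1/Tg1 + w2/Tg2 (in Kelvin)
Tg1 = 265.15 K, Tg2 = 479.15 K
1/Tg = 0.1/265.15 + 0.9/479.15
Tg = 443.4 K


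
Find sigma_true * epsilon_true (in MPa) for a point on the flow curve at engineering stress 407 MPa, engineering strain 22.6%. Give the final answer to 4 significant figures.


sigma_true = sigma_eng * (1 + epsilon_eng)
sigma_true = 407 * (1 + 0.226) = 498.982 MPa
epsilon_true = ln(1 + epsilon_eng)
epsilon_true = ln(1 + 0.226) = 0.203757
sigma_true * epsilon_true = 498.982 * 0.203757 = 101.7 MPa


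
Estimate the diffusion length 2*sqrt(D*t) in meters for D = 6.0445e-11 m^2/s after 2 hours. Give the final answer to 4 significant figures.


t = 2 hr = 7200 s
Diffusion length = 2*sqrt(D*t)
= 2*sqrt(6.0445e-11 * 7200)
= 1.319e-03 m


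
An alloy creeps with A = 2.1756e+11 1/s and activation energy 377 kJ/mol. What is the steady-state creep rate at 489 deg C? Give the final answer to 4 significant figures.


rate = A * exp(-Q / (R*T))
T = 489 + 273.15 = 762.15 K
rate = 2.1756e+11 * exp(-377e3 / (8.314 * 762.15))
rate = 3.152e-15 1/s


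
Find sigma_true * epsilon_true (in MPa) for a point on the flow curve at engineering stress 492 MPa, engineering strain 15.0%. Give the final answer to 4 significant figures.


sigma_true = sigma_eng * (1 + epsilon_eng)
sigma_true = 492 * (1 + 0.15) = 565.8 MPa
epsilon_true = ln(1 + epsilon_eng)
epsilon_true = ln(1 + 0.15) = 0.139762
sigma_true * epsilon_true = 565.8 * 0.139762 = 79.08 MPa


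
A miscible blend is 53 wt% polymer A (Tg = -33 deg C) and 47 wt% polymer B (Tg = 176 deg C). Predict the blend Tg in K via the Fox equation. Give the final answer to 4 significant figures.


1/Tg = w1/Tg1 + w2/Tg2 (in Kelvin)
Tg1 = 240.15 K, Tg2 = 449.15 K
1/Tg = 0.53/240.15 + 0.47/449.15
Tg = 307.4 K


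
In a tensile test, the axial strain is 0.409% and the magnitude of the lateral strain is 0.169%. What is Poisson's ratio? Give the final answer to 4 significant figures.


nu = -epsilon_lat / epsilon_axial
Lateral strain is contraction (negative), so using magnitudes:
nu = 0.169 / 0.409
nu = 0.4132


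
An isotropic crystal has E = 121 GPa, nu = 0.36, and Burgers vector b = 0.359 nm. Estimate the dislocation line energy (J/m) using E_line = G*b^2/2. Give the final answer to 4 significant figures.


Step 1: G = E / (2*(1+nu))
G = 121 / (2*(1+0.36)) = 44.4853 GPa = 4.44853e+10 Pa
Step 2: E_line = G*b^2/2
b = 0.359 nm = 3.59e-10 m
E_line = 0.5 * 4.44853e+10 * (3.59e-10)^2 = 2.867e-09 J/m


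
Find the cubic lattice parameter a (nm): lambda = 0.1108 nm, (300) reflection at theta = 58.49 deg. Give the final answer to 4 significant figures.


d = lambda / (2*sin(theta))
d = 0.1108 / (2*sin(58.49 deg))
d = 0.0649816 nm
a = d * sqrt(h^2+k^2+l^2) = 0.0649816 * sqrt(9)
a = 0.1949 nm


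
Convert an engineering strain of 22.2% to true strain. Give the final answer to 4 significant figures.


epsilon_true = ln(1 + epsilon_eng)
epsilon_true = ln(1 + 0.222)
epsilon_true = 0.2005


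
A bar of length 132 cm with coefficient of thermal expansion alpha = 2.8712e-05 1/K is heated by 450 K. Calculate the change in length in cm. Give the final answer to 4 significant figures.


dL = L0 * alpha * dT
dL = 132 * 2.8712e-05 * 450
dL = 1.705 cm


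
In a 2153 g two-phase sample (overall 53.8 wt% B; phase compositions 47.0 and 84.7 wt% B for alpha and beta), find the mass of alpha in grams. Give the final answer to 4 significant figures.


f_alpha = (C_beta - C0) / (C_beta - C_alpha)
f_alpha = (84.7 - 53.8) / (84.7 - 47.0) = 0.819629
m_alpha = f_alpha * m_total = 0.819629 * 2153 = 1765 g


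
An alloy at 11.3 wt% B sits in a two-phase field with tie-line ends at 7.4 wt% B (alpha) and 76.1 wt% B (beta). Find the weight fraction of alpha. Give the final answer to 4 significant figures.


f_alpha = (C_beta - C0) / (C_beta - C_alpha)
f_alpha = (76.1 - 11.3) / (76.1 - 7.4)
f_alpha = 0.9432


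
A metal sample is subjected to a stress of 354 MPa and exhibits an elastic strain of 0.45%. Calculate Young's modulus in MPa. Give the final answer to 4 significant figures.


E = sigma / epsilon
epsilon = 0.45% = 4.5e-03
E = 354 / 4.5e-03
E = 78670 MPa


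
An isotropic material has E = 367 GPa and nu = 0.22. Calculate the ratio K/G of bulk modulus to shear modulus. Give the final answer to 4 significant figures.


G = E / (2*(1+nu))
G = 367 / (2*(1+0.22)) = 150.41 GPa
K = E / (3*(1-2*nu))
K = 367 / (3*(1-2*0.22)) = 218.452 GPa
K/G = 218.452 / 150.41 = 1.452


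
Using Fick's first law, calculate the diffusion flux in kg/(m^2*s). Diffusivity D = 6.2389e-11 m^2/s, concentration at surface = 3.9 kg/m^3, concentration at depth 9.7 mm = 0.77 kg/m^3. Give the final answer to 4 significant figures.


J = -D * (dC/dx) = D * (C1 - C2) / dx
J = 6.2389e-11 * (3.9 - 0.77) / 9.7e-03
J = 2.013e-08 kg/(m^2*s)


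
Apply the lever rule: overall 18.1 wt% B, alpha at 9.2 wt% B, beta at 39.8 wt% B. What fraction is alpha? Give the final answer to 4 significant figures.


f_alpha = (C_beta - C0) / (C_beta - C_alpha)
f_alpha = (39.8 - 18.1) / (39.8 - 9.2)
f_alpha = 0.7092


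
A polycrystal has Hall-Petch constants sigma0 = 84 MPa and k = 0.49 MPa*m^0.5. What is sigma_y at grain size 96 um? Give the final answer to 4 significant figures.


sigma_y = sigma0 + k / sqrt(d)
d = 96 um = 9.6e-05 m
sigma_y = 84 + 0.49 / sqrt(9.6e-05)
sigma_y = 134 MPa


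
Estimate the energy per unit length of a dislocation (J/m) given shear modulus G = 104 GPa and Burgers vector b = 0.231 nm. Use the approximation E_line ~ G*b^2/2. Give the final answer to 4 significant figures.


E = G*b^2/2
b = 0.231 nm = 2.31e-10 m
G = 104 GPa = 1.04e+11 Pa
E = 0.5 * 1.04e+11 * (2.31e-10)^2
E = 2.775e-09 J/m


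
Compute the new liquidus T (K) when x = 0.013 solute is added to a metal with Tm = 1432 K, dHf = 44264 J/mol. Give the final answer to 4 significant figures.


dT = R*Tm^2*x / dHf
dT = 8.314 * 1432^2 * 0.013 / 44264
dT = 5.00713 K
T_new = 1432 - 5.00713 = 1427 K


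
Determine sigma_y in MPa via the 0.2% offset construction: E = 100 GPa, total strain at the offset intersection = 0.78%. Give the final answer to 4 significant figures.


Offset strain = 0.002
Elastic strain at yield = total_strain - offset = 7.8e-03 - 0.002 = 5.8e-03
sigma_y = E * elastic_strain = 100000 * 5.8e-03
sigma_y = 580 MPa


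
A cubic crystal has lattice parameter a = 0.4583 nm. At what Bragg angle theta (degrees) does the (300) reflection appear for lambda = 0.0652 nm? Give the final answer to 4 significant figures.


d = a / sqrt(h^2+k^2+l^2)
d = 0.4583 / sqrt(9) = 0.152767 nm
lambda = 2*d*sin(theta)  =>  sin(theta) = lambda / (2*d)
sin(theta) = 0.0652 / (2 * 0.152767) = 0.213397
theta = 12.32 deg


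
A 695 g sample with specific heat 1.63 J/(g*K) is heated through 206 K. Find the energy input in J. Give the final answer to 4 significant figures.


Q = m * cp * dT
Q = 695 * 1.63 * 206
Q = 233400 J


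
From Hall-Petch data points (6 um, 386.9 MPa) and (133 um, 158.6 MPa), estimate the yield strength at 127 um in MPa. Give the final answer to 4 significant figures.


sigma_y = sigma0 + k / sqrt(d)
1/sqrt(d1) = 1/sqrt(6e-06) = 408.248;  1/sqrt(d2) = 86.711
k = (sigma1 - sigma2) / (1/sqrt(d1) - 1/sqrt(d2)) = (386.9 - 158.6) / (408.248 - 86.711) = 0.710027 MPa*m^0.5
sigma0 = sigma1 - k/sqrt(d1) = 386.9 - 0.710027*408.248 = 97.0329 MPa
sigma_y(d3) = 97.0329 + 0.710027 / sqrt(1.27e-04) = 160 MPa


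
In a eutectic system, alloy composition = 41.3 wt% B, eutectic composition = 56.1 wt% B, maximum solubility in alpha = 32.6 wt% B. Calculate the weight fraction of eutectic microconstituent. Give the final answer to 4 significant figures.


f_primary = (C_e - C0) / (C_e - C_alpha_max)
f_primary = (56.1 - 41.3) / (56.1 - 32.6)
f_primary = 0.629787
f_eutectic = 1 - 0.629787 = 0.3702


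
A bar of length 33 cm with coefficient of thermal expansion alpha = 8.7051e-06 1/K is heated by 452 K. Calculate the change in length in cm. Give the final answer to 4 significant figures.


dL = L0 * alpha * dT
dL = 33 * 8.7051e-06 * 452
dL = 0.1298 cm


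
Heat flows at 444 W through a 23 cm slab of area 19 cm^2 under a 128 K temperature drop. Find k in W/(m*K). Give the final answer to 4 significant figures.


k = Q*L / (A*dT)
L = 0.23 m, A = 1.9e-03 m^2
k = 444 * 0.23 / (1.9e-03 * 128)
k = 419.9 W/(m*K)


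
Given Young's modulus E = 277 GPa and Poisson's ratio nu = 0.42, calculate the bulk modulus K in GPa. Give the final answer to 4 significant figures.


K = E / (3*(1-2*nu))
K = 277 / (3*(1-2*0.42))
K = 577.1 GPa


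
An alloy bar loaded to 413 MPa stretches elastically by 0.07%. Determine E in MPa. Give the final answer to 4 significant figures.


E = sigma / epsilon
epsilon = 0.07% = 7e-04
E = 413 / 7e-04
E = 590000 MPa


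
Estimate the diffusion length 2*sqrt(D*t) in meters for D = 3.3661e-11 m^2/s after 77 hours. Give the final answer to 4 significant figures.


t = 77 hr = 277200 s
Diffusion length = 2*sqrt(D*t)
= 2*sqrt(3.3661e-11 * 277200)
= 6.109e-03 m


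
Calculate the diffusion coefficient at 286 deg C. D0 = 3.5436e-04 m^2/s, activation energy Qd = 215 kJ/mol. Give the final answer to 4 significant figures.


D = D0 * exp(-Qd / (R*T))
T = 559.15 K
D = 3.5436e-04 * exp(-215e3 / (8.314 * 559.15))
D = 2.91e-24 m^2/s


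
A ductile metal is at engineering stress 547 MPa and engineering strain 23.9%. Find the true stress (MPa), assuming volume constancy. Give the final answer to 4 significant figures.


sigma_true = sigma_eng * (1 + epsilon_eng)
sigma_true = 547 * (1 + 0.239)
sigma_true = 677.7 MPa


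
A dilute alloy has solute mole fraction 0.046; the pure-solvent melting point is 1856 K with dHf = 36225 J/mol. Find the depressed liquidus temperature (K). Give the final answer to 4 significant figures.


dT = R*Tm^2*x / dHf
dT = 8.314 * 1856^2 * 0.046 / 36225
dT = 36.3677 K
T_new = 1856 - 36.3677 = 1820 K


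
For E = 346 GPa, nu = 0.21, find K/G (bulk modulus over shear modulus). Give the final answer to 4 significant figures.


G = E / (2*(1+nu))
G = 346 / (2*(1+0.21)) = 142.975 GPa
K = E / (3*(1-2*nu))
K = 346 / (3*(1-2*0.21)) = 198.851 GPa
K/G = 198.851 / 142.975 = 1.391


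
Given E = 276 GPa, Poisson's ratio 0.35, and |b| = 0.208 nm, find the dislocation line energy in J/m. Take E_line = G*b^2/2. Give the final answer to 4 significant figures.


Step 1: G = E / (2*(1+nu))
G = 276 / (2*(1+0.35)) = 102.222 GPa = 1.02222e+11 Pa
Step 2: E_line = G*b^2/2
b = 0.208 nm = 2.08e-10 m
E_line = 0.5 * 1.02222e+11 * (2.08e-10)^2 = 2.211e-09 J/m


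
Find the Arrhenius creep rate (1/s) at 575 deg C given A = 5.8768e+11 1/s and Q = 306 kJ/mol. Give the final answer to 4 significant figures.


rate = A * exp(-Q / (R*T))
T = 575 + 273.15 = 848.15 K
rate = 5.8768e+11 * exp(-306e3 / (8.314 * 848.15))
rate = 8.375e-08 1/s


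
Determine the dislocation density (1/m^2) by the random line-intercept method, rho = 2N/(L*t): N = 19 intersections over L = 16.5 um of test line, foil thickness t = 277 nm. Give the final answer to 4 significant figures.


rho = 2N / (L * t)
L = 16.5 um = 1.65e-05 m, t = 277 nm = 2.77e-07 m
rho = 2 * 19 / (1.65e-05 * 2.77e-07)
rho = 8.314e+12 1/m^2


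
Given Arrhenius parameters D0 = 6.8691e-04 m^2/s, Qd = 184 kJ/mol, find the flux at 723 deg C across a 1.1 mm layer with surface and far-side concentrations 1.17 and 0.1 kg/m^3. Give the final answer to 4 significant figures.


Step 1: D = D0 * exp(-Qd/(R*T))
T = 723 + 273.15 = 996.15 K
D = 6.8691e-04 * exp(-184e3 / (8.314 * 996.15)) = 1.54252e-13 m^2/s
Step 2: J = D * (C1 - C2) / dx
J = 1.54252e-13 * (1.17 - 0.1) / 1.1e-03
J = 1.5e-10 kg/(m^2*s)


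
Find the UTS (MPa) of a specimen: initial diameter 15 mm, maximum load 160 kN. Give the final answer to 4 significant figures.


A0 = pi*(d/2)^2 = pi*(15/2)^2 = 176.715 mm^2
UTS = F_max / A0 = 160*1000 / 176.715
UTS = 905.4 MPa


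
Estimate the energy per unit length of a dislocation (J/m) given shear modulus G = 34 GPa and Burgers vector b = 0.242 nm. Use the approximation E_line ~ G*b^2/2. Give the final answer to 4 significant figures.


E = G*b^2/2
b = 0.242 nm = 2.42e-10 m
G = 34 GPa = 3.4e+10 Pa
E = 0.5 * 3.4e+10 * (2.42e-10)^2
E = 9.956e-10 J/m


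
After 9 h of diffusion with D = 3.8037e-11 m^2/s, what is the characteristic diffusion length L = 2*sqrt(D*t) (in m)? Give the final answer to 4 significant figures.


t = 9 hr = 32400 s
Diffusion length = 2*sqrt(D*t)
= 2*sqrt(3.8037e-11 * 32400)
= 2.22e-03 m


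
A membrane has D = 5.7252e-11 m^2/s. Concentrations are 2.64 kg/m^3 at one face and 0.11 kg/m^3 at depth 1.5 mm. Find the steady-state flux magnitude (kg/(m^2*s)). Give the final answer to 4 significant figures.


J = -D * (dC/dx) = D * (C1 - C2) / dx
J = 5.7252e-11 * (2.64 - 0.11) / 1.5e-03
J = 9.657e-08 kg/(m^2*s)


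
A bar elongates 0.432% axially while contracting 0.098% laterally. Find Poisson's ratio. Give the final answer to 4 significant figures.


nu = -epsilon_lat / epsilon_axial
Lateral strain is contraction (negative), so using magnitudes:
nu = 0.098 / 0.432
nu = 0.2269


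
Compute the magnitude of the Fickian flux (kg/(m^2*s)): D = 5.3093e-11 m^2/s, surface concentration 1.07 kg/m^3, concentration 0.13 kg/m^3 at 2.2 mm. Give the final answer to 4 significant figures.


J = -D * (dC/dx) = D * (C1 - C2) / dx
J = 5.3093e-11 * (1.07 - 0.13) / 2.2e-03
J = 2.269e-08 kg/(m^2*s)


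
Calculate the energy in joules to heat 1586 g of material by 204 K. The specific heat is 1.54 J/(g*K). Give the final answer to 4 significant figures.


Q = m * cp * dT
Q = 1586 * 1.54 * 204
Q = 498300 J


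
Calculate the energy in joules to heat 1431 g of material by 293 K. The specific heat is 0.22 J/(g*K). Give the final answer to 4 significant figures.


Q = m * cp * dT
Q = 1431 * 0.22 * 293
Q = 92240 J


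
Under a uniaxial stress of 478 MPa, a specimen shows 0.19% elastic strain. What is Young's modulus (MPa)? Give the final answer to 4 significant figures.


E = sigma / epsilon
epsilon = 0.19% = 1.9e-03
E = 478 / 1.9e-03
E = 251600 MPa


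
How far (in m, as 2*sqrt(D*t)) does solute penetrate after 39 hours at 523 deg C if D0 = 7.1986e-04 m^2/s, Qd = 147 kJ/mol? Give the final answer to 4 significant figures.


Step 1: D = D0 * exp(-Qd/(R*T))
T = 796.15 K
D = 7.1986e-04 * exp(-147e3 / (8.314 * 796.15)) = 1.63069e-13 m^2/s
Step 2: L = 2*sqrt(D*t)
t = 39 h = 140400 s
L = 2*sqrt(1.63069e-13 * 140400) = 3.026e-04 m


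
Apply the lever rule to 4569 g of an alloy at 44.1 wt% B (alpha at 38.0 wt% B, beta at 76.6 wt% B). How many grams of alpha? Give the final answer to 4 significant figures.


f_alpha = (C_beta - C0) / (C_beta - C_alpha)
f_alpha = (76.6 - 44.1) / (76.6 - 38.0) = 0.841969
m_alpha = f_alpha * m_total = 0.841969 * 4569 = 3847 g


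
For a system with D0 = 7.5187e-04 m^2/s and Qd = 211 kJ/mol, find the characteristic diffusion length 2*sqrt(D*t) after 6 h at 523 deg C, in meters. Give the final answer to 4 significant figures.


Step 1: D = D0 * exp(-Qd/(R*T))
T = 796.15 K
D = 7.5187e-04 * exp(-211e3 / (8.314 * 796.15)) = 1.0768e-17 m^2/s
Step 2: L = 2*sqrt(D*t)
t = 6 h = 21600 s
L = 2*sqrt(1.0768e-17 * 21600) = 9.645e-07 m


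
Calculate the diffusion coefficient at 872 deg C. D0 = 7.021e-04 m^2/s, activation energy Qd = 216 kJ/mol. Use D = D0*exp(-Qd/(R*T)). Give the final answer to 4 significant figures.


D = D0 * exp(-Qd / (R*T))
T = 1145.15 K
D = 7.021e-04 * exp(-216e3 / (8.314 * 1145.15))
D = 9.851e-14 m^2/s


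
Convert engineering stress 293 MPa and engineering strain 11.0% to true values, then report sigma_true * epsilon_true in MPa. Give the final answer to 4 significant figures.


sigma_true = sigma_eng * (1 + epsilon_eng)
sigma_true = 293 * (1 + 0.11) = 325.23 MPa
epsilon_true = ln(1 + epsilon_eng)
epsilon_true = ln(1 + 0.11) = 0.10436
sigma_true * epsilon_true = 325.23 * 0.10436 = 33.94 MPa


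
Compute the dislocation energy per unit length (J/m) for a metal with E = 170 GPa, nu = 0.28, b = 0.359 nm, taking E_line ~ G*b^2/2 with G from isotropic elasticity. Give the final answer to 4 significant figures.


Step 1: G = E / (2*(1+nu))
G = 170 / (2*(1+0.28)) = 66.4063 GPa = 6.64063e+10 Pa
Step 2: E_line = G*b^2/2
b = 0.359 nm = 3.59e-10 m
E_line = 0.5 * 6.64063e+10 * (3.59e-10)^2 = 4.279e-09 J/m


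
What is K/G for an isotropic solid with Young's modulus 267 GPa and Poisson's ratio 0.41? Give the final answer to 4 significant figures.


G = E / (2*(1+nu))
G = 267 / (2*(1+0.41)) = 94.6809 GPa
K = E / (3*(1-2*nu))
K = 267 / (3*(1-2*0.41)) = 494.444 GPa
K/G = 494.444 / 94.6809 = 5.222


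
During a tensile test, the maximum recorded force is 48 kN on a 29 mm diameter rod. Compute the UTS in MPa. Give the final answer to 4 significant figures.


A0 = pi*(d/2)^2 = pi*(29/2)^2 = 660.52 mm^2
UTS = F_max / A0 = 48*1000 / 660.52
UTS = 72.67 MPa


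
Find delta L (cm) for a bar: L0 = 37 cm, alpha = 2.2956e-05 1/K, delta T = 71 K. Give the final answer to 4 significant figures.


dL = L0 * alpha * dT
dL = 37 * 2.2956e-05 * 71
dL = 0.06031 cm


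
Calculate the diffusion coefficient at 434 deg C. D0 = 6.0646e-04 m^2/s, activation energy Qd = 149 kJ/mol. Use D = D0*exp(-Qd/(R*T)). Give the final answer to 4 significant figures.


D = D0 * exp(-Qd / (R*T))
T = 707.15 K
D = 6.0646e-04 * exp(-149e3 / (8.314 * 707.15))
D = 5.975e-15 m^2/s


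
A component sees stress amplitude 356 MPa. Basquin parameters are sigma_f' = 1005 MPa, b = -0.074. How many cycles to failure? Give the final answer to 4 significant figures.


sigma_a = sigma_f' * (2*Nf)^b
2*Nf = (sigma_a / sigma_f')^(1/b)
2*Nf = (356 / 1005)^(1/-0.074)
2*Nf = 1.23242e+06
Nf = 616200 cycles


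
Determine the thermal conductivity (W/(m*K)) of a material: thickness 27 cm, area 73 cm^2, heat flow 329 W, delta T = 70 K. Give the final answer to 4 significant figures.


k = Q*L / (A*dT)
L = 0.27 m, A = 7.3e-03 m^2
k = 329 * 0.27 / (7.3e-03 * 70)
k = 173.8 W/(m*K)


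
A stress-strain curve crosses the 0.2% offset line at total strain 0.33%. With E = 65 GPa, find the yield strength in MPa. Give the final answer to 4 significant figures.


Offset strain = 0.002
Elastic strain at yield = total_strain - offset = 3.3e-03 - 0.002 = 1.3e-03
sigma_y = E * elastic_strain = 65000 * 1.3e-03
sigma_y = 84.5 MPa


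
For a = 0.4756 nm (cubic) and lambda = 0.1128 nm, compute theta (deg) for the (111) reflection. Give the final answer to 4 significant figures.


d = a / sqrt(h^2+k^2+l^2)
d = 0.4756 / sqrt(3) = 0.274588 nm
lambda = 2*d*sin(theta)  =>  sin(theta) = lambda / (2*d)
sin(theta) = 0.1128 / (2 * 0.274588) = 0.205399
theta = 11.85 deg


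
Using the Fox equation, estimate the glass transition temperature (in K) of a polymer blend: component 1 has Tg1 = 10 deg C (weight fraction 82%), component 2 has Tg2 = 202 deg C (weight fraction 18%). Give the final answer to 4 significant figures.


1/Tg = w1/Tg1 + w2/Tg2 (in Kelvin)
Tg1 = 283.15 K, Tg2 = 475.15 K
1/Tg = 0.82/283.15 + 0.18/475.15
Tg = 305.4 K


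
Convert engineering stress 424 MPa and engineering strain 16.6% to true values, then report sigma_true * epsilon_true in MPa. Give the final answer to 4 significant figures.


sigma_true = sigma_eng * (1 + epsilon_eng)
sigma_true = 424 * (1 + 0.166) = 494.384 MPa
epsilon_true = ln(1 + epsilon_eng)
epsilon_true = ln(1 + 0.166) = 0.153579
sigma_true * epsilon_true = 494.384 * 0.153579 = 75.93 MPa


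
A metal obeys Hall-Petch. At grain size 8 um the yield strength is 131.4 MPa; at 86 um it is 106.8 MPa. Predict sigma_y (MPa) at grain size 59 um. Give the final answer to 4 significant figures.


sigma_y = sigma0 + k / sqrt(d)
1/sqrt(d1) = 1/sqrt(8e-06) = 353.553;  1/sqrt(d2) = 107.833
k = (sigma1 - sigma2) / (1/sqrt(d1) - 1/sqrt(d2)) = (131.4 - 106.8) / (353.553 - 107.833) = 0.100114 MPa*m^0.5
sigma0 = sigma1 - k/sqrt(d1) = 131.4 - 0.100114*353.553 = 96.0045 MPa
sigma_y(d3) = 96.0045 + 0.100114 / sqrt(5.9e-05) = 109 MPa


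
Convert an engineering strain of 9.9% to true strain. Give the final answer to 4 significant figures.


epsilon_true = ln(1 + epsilon_eng)
epsilon_true = ln(1 + 0.099)
epsilon_true = 0.0944


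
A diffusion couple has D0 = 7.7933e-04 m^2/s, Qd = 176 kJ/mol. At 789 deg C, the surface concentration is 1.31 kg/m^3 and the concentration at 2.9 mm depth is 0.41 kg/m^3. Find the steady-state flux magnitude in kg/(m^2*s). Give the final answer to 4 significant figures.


Step 1: D = D0 * exp(-Qd/(R*T))
T = 789 + 273.15 = 1062.15 K
D = 7.7933e-04 * exp(-176e3 / (8.314 * 1062.15)) = 1.72204e-12 m^2/s
Step 2: J = D * (C1 - C2) / dx
J = 1.72204e-12 * (1.31 - 0.41) / 2.9e-03
J = 5.344e-10 kg/(m^2*s)


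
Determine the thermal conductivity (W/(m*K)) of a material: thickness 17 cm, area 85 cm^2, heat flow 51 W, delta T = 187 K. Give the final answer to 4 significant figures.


k = Q*L / (A*dT)
L = 0.17 m, A = 8.5e-03 m^2
k = 51 * 0.17 / (8.5e-03 * 187)
k = 5.455 W/(m*K)


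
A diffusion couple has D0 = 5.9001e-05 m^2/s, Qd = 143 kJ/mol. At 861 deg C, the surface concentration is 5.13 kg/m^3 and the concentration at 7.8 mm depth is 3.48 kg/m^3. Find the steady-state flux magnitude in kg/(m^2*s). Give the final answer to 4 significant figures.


Step 1: D = D0 * exp(-Qd/(R*T))
T = 861 + 273.15 = 1134.15 K
D = 5.9001e-05 * exp(-143e3 / (8.314 * 1134.15)) = 1.52962e-11 m^2/s
Step 2: J = D * (C1 - C2) / dx
J = 1.52962e-11 * (5.13 - 3.48) / 7.8e-03
J = 3.236e-09 kg/(m^2*s)


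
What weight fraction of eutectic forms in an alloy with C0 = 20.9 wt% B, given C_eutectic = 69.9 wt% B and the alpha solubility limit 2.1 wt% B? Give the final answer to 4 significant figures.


f_primary = (C_e - C0) / (C_e - C_alpha_max)
f_primary = (69.9 - 20.9) / (69.9 - 2.1)
f_primary = 0.722714
f_eutectic = 1 - 0.722714 = 0.2773


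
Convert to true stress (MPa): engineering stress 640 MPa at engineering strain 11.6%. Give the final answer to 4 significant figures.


sigma_true = sigma_eng * (1 + epsilon_eng)
sigma_true = 640 * (1 + 0.116)
sigma_true = 714.2 MPa


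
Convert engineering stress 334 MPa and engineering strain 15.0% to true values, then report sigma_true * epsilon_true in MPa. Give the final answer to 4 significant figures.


sigma_true = sigma_eng * (1 + epsilon_eng)
sigma_true = 334 * (1 + 0.15) = 384.1 MPa
epsilon_true = ln(1 + epsilon_eng)
epsilon_true = ln(1 + 0.15) = 0.139762
sigma_true * epsilon_true = 384.1 * 0.139762 = 53.68 MPa


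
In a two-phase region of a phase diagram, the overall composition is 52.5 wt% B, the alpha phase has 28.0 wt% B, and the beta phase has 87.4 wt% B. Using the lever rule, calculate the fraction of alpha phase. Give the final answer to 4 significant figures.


f_alpha = (C_beta - C0) / (C_beta - C_alpha)
f_alpha = (87.4 - 52.5) / (87.4 - 28.0)
f_alpha = 0.5875


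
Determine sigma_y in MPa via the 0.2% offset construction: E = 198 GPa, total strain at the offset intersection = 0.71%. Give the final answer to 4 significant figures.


Offset strain = 0.002
Elastic strain at yield = total_strain - offset = 7.1e-03 - 0.002 = 5.1e-03
sigma_y = E * elastic_strain = 198000 * 5.1e-03
sigma_y = 1010 MPa


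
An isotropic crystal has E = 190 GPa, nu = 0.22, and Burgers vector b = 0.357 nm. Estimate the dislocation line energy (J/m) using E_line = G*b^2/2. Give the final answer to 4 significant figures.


Step 1: G = E / (2*(1+nu))
G = 190 / (2*(1+0.22)) = 77.8689 GPa = 7.78689e+10 Pa
Step 2: E_line = G*b^2/2
b = 0.357 nm = 3.57e-10 m
E_line = 0.5 * 7.78689e+10 * (3.57e-10)^2 = 4.962e-09 J/m


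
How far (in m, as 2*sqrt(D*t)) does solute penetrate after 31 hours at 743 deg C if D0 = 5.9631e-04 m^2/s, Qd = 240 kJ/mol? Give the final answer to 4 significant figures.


Step 1: D = D0 * exp(-Qd/(R*T))
T = 1016.15 K
D = 5.9631e-04 * exp(-240e3 / (8.314 * 1016.15)) = 2.7413e-16 m^2/s
Step 2: L = 2*sqrt(D*t)
t = 31 h = 111600 s
L = 2*sqrt(2.7413e-16 * 111600) = 1.106e-05 m


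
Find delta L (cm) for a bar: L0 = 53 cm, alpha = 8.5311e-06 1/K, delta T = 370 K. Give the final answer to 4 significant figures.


dL = L0 * alpha * dT
dL = 53 * 8.5311e-06 * 370
dL = 0.1673 cm


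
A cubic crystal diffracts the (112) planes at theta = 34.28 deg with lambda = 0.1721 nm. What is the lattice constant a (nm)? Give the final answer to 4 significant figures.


d = lambda / (2*sin(theta))
d = 0.1721 / (2*sin(34.28 deg))
d = 0.152777 nm
a = d * sqrt(h^2+k^2+l^2) = 0.152777 * sqrt(6)
a = 0.3742 nm


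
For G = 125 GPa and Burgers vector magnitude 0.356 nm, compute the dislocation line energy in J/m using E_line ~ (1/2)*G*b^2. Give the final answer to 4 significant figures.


E = G*b^2/2
b = 0.356 nm = 3.56e-10 m
G = 125 GPa = 1.25e+11 Pa
E = 0.5 * 1.25e+11 * (3.56e-10)^2
E = 7.921e-09 J/m


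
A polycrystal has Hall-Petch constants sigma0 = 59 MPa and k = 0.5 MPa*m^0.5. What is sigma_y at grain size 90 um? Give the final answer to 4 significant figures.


sigma_y = sigma0 + k / sqrt(d)
d = 90 um = 9e-05 m
sigma_y = 59 + 0.5 / sqrt(9e-05)
sigma_y = 111.7 MPa


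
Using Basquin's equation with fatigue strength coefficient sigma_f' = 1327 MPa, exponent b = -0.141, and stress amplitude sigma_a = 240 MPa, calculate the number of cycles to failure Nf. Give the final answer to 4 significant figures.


sigma_a = sigma_f' * (2*Nf)^b
2*Nf = (sigma_a / sigma_f')^(1/b)
2*Nf = (240 / 1327)^(1/-0.141)
2*Nf = 184965
Nf = 92480 cycles


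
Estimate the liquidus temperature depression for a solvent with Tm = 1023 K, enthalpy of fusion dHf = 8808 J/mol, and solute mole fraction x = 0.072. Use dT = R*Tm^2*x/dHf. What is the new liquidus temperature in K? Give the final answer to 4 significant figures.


dT = R*Tm^2*x / dHf
dT = 8.314 * 1023^2 * 0.072 / 8808
dT = 71.124 K
T_new = 1023 - 71.124 = 951.9 K
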